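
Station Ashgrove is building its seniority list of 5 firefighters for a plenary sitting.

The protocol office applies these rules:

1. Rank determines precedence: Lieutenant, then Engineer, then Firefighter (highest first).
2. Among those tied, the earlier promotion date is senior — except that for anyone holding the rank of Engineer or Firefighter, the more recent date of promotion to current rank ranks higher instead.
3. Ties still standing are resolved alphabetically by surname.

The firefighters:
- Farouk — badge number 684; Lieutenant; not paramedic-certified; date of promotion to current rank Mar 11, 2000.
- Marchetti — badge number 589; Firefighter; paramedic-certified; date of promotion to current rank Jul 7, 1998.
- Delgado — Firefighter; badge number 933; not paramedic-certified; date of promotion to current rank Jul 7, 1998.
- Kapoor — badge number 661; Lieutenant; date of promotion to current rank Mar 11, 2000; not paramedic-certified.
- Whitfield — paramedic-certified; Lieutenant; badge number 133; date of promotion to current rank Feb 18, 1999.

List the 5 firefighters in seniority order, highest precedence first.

Whitfield, Farouk, Kapoor, Delgado, Marchetti

By rank: Whitfield, Farouk and Kapoor (Lieutenant); then Delgado and Marchetti (Firefighter).
Among Whitfield, Farouk and Kapoor, by date of promotion to current rank (earlier first): Whitfield (Feb 18, 1999) before Farouk and Kapoor (Mar 11, 2000).
Among Farouk and Kapoor, alphabetically by surname: Farouk before Kapoor.
Delgado and Marchetti both have date of promotion to current rank Jul 7, 1998, so the next rule applies.
Among Delgado and Marchetti, alphabetically by surname: Delgado before Marchetti.
Full order: Whitfield, Farouk, Kapoor, Delgado, Marchetti.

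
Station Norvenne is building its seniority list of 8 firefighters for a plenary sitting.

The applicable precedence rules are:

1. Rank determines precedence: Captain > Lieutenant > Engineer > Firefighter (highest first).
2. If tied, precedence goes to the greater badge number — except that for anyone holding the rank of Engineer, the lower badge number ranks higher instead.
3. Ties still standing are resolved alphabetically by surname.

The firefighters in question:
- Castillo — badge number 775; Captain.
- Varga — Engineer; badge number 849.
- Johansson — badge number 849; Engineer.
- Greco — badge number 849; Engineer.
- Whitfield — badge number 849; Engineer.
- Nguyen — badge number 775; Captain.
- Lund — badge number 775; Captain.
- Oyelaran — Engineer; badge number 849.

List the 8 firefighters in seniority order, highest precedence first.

Castillo, Lund, Nguyen, Greco, Johansson, Oyelaran, Varga, Whitfield

By rank: Castillo, Lund and Nguyen (Captain); then Greco, Johansson, Oyelaran, Varga and Whitfield (Engineer).
Castillo, Lund and Nguyen all have badge number 775, so the next rule applies.
Among Castillo, Lund and Nguyen, alphabetically by surname: Castillo before Lund before Nguyen.
Greco, Johansson, Oyelaran, Varga and Whitfield all have badge number 849, so the next rule applies.
Among Greco, Johansson, Oyelaran, Varga and Whitfield, alphabetically by surname: Greco before Johansson before Oyelaran before Varga before Whitfield.
Full order: Castillo, Lund, Nguyen, Greco, Johansson, Oyelaran, Varga, Whitfield.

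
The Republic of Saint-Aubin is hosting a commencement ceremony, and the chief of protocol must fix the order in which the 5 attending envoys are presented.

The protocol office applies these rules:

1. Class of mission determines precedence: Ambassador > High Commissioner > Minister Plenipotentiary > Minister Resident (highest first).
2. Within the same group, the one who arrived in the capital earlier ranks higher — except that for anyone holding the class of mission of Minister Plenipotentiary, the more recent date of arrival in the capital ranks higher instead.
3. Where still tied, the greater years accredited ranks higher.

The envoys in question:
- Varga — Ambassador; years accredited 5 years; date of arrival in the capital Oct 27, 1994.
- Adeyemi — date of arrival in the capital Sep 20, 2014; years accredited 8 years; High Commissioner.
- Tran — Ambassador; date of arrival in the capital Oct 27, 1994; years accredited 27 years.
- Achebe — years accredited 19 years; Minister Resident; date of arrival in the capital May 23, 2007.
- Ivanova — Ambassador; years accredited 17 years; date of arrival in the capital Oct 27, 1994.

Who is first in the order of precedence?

Tran

By class of mission: Tran, Ivanova and Varga (Ambassador); then Adeyemi (High Commissioner); then Achebe (Minister Resident).
Tran, Ivanova and Varga all have date of arrival in the capital Oct 27, 1994, so the next rule applies.
Among Tran, Ivanova and Varga, by years accredited (higher first): Tran (27 years) before Ivanova (17 years) before Varga (5 years).
Order: Tran, Ivanova, Varga, Adeyemi, Achebe.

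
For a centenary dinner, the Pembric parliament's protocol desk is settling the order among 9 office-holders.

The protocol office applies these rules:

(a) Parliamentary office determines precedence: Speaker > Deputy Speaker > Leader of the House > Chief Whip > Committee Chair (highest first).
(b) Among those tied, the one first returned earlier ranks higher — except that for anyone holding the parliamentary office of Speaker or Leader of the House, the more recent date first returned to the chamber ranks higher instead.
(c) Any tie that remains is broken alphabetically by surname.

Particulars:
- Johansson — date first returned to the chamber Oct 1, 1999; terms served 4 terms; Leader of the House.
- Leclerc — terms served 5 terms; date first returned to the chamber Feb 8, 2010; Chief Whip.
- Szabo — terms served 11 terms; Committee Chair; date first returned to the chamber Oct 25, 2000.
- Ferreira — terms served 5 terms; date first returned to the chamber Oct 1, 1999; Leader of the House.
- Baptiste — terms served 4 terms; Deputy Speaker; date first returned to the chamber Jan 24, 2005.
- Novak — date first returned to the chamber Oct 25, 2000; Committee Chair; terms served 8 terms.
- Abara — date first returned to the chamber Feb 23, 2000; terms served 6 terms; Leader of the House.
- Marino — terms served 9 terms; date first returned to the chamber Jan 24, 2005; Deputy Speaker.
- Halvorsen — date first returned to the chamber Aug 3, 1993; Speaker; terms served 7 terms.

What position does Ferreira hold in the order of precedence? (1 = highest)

By parliamentary office: Halvorsen (Speaker); then Baptiste and Marino (Deputy Speaker); then Abara, Ferreira and Johansson (Leader of the House); then Leclerc (Chief Whip); then Novak and Szabo (Committee Chair).
Baptiste and Marino both have date first returned to the chamber Jan 24, 2005, so the next rule applies.
Among Baptiste and Marino, alphabetically by surname: Baptiste before Marino.
Among Abara, Ferreira and Johansson, by date first returned to the chamber (later first) (reversed rule for this group): Abara (Feb 23, 2000) before Ferreira and Johansson (Oct 1, 1999).
Among Ferreira and Johansson, alphabetically by surname: Ferreira before Johansson.
Novak and Szabo both have date first returned to the chamber Oct 25, 2000, so the next rule applies.
Among Novak and Szabo, alphabetically by surname: Novak before Szabo.
Order: Halvorsen, Baptiste, Marino, Abara, Ferreira, Johansson, Leclerc, Novak, Szabo. So position 5.

5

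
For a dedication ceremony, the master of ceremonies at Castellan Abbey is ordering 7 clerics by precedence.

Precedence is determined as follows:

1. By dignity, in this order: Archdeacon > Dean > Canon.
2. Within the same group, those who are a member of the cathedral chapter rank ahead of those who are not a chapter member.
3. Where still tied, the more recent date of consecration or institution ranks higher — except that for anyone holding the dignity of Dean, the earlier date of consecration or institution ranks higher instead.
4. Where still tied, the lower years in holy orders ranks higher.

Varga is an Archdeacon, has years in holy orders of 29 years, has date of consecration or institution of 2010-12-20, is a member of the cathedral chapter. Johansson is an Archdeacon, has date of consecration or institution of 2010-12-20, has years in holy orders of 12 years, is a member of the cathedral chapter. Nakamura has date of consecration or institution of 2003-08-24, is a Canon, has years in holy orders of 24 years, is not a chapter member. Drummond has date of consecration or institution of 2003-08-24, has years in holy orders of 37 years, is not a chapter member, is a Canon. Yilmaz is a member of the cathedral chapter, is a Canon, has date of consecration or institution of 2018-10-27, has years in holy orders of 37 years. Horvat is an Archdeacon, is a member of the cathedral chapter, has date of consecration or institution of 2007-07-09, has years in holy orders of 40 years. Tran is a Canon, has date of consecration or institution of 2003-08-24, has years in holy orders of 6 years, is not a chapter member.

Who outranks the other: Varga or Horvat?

By dignity: Johansson, Varga and Horvat (Archdeacon); then Yilmaz, Tran, Nakamura and Drummond (Canon).
Johansson, Varga and Horvat are each a member of the cathedral chapter, so the next rule applies.
Among Johansson, Varga and Horvat, by date of consecration or institution (later first): Johansson and Varga (2010-12-20) before Horvat (2007-07-09).
Among Johansson and Varga, by years in holy orders (lower first): Johansson (12 years) before Varga (29 years).
Among Yilmaz, Tran, Nakamura and Drummond, a member of the cathedral chapter before not a chapter member: Yilmaz (a member of the cathedral chapter) before Tran, Nakamura and Drummond (not a chapter member).
Tran, Nakamura and Drummond all have date of consecration or institution 2003-08-24, so the next rule applies.
Among Tran, Nakamura and Drummond, by years in holy orders (lower first): Tran (6 years) before Nakamura (24 years) before Drummond (37 years).
So Varga takes precedence.

Varga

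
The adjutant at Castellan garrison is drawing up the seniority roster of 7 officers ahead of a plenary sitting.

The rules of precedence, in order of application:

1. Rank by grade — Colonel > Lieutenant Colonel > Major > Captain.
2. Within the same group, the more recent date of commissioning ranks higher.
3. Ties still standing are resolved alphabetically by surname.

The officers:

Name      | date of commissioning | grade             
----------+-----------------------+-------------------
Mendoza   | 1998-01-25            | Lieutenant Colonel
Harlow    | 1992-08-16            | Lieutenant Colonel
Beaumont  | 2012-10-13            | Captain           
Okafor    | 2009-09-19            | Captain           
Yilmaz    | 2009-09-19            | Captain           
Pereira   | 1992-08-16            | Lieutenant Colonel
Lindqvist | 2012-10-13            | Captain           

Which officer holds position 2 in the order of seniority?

Harlow

By grade: Mendoza, Harlow and Pereira (Lieutenant Colonel); then Beaumont, Lindqvist, Okafor and Yilmaz (Captain).
Among Mendoza, Harlow and Pereira, by date of commissioning (later first): Mendoza (1998-01-25) before Harlow and Pereira (1992-08-16).
Among Harlow and Pereira, alphabetically by surname: Harlow before Pereira.
Among Beaumont, Lindqvist, Okafor and Yilmaz, by date of commissioning (later first): Beaumont and Lindqvist (2012-10-13) before Okafor and Yilmaz (2009-09-19).
Among Beaumont and Lindqvist, alphabetically by surname: Beaumont before Lindqvist.
Among Okafor and Yilmaz, alphabetically by surname: Okafor before Yilmaz.
Order: Mendoza, Harlow, Pereira, Beaumont, Lindqvist, Okafor, Yilmaz.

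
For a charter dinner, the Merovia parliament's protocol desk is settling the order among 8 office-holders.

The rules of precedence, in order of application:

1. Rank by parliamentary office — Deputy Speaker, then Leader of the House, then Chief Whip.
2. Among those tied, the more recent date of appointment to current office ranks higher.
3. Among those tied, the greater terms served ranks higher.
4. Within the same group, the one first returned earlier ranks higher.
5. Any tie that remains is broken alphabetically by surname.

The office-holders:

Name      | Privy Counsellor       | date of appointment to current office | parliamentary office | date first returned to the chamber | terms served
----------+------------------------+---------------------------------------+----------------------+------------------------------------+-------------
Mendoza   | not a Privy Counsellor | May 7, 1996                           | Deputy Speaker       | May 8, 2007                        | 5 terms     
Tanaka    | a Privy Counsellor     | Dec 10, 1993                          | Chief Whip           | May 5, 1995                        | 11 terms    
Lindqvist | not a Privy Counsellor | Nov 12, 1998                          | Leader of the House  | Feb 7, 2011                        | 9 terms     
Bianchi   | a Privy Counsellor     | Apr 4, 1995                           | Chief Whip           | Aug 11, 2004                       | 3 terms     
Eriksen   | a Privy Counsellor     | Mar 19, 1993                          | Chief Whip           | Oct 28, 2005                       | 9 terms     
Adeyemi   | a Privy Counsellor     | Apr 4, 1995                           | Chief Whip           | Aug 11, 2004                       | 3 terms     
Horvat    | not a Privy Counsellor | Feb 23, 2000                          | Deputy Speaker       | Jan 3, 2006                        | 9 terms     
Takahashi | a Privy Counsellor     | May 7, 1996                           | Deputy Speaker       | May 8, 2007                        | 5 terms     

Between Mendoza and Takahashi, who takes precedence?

Mendoza

By parliamentary office: Horvat, Mendoza and Takahashi (Deputy Speaker); then Lindqvist (Leader of the House); then Adeyemi, Bianchi, Tanaka and Eriksen (Chief Whip).
Among Horvat, Mendoza and Takahashi, by date of appointment to current office (later first): Horvat (Feb 23, 2000) before Mendoza and Takahashi (May 7, 1996).
Mendoza and Takahashi both have terms served 5 terms, so the next rule applies.
Mendoza and Takahashi both have date first returned to the chamber May 8, 2007, so the next rule applies.
Among Mendoza and Takahashi, alphabetically by surname: Mendoza before Takahashi.
Among Adeyemi, Bianchi, Tanaka and Eriksen, by date of appointment to current office (later first): Adeyemi and Bianchi (Apr 4, 1995) before Tanaka (Dec 10, 1993) before Eriksen (Mar 19, 1993).
Adeyemi and Bianchi both have terms served 3 terms, so the next rule applies.
Adeyemi and Bianchi both have date first returned to the chamber Aug 11, 2004, so the next rule applies.
Among Adeyemi and Bianchi, alphabetically by surname: Adeyemi before Bianchi.
So Mendoza takes precedence.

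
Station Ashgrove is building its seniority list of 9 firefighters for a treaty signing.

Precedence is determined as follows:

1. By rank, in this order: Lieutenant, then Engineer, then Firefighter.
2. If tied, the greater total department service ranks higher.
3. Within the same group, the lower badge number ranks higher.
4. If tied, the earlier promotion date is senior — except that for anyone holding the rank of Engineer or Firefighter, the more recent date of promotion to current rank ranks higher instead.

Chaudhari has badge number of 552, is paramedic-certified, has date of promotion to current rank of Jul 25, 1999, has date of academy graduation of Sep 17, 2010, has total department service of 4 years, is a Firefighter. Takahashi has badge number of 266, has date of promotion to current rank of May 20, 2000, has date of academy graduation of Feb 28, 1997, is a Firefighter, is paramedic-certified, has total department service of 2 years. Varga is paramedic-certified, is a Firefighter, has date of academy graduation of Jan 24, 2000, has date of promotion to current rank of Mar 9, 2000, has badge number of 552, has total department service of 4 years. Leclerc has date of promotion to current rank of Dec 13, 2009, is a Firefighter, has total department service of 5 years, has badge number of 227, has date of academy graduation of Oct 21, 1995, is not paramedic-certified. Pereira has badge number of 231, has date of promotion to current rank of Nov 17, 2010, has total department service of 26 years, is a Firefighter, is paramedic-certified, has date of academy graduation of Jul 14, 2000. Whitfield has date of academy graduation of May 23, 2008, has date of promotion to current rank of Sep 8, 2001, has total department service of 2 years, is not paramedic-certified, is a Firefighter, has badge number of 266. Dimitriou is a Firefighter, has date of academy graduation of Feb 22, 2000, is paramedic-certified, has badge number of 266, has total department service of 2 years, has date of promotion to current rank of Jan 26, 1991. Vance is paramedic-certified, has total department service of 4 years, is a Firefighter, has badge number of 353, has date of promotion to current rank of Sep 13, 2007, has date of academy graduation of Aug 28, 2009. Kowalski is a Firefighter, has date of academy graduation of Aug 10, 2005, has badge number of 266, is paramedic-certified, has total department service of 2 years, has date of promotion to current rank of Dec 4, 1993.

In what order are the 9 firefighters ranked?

Pereira, Leclerc, Vance, Varga, Chaudhari, Whitfield, Takahashi, Kowalski, Dimitriou

By rank: Pereira, Leclerc, Vance, Varga, Chaudhari, Whitfield, Takahashi, Kowalski and Dimitriou (Firefighter).
Among Pereira, Leclerc, Vance, Varga, Chaudhari, Whitfield, Takahashi, Kowalski and Dimitriou, by total department service (higher first): Pereira (26 years) before Leclerc (5 years) before Vance, Varga and Chaudhari (4 years) before Whitfield, Takahashi, Kowalski and Dimitriou (2 years).
Among Vance, Varga and Chaudhari, by badge number (lower first): Vance (353) before Varga and Chaudhari (552).
Among Varga and Chaudhari, by date of promotion to current rank (later first) (reversed rule for this group): Varga (Mar 9, 2000) before Chaudhari (Jul 25, 1999).
Whitfield, Takahashi, Kowalski and Dimitriou all have badge number 266, so the next rule applies.
Among Whitfield, Takahashi, Kowalski and Dimitriou, by date of promotion to current rank (later first) (reversed rule for this group): Whitfield (Sep 8, 2001) before Takahashi (May 20, 2000) before Kowalski (Dec 4, 1993) before Dimitriou (Jan 26, 1991).
Full order: Pereira, Leclerc, Vance, Varga, Chaudhari, Whitfield, Takahashi, Kowalski, Dimitriou.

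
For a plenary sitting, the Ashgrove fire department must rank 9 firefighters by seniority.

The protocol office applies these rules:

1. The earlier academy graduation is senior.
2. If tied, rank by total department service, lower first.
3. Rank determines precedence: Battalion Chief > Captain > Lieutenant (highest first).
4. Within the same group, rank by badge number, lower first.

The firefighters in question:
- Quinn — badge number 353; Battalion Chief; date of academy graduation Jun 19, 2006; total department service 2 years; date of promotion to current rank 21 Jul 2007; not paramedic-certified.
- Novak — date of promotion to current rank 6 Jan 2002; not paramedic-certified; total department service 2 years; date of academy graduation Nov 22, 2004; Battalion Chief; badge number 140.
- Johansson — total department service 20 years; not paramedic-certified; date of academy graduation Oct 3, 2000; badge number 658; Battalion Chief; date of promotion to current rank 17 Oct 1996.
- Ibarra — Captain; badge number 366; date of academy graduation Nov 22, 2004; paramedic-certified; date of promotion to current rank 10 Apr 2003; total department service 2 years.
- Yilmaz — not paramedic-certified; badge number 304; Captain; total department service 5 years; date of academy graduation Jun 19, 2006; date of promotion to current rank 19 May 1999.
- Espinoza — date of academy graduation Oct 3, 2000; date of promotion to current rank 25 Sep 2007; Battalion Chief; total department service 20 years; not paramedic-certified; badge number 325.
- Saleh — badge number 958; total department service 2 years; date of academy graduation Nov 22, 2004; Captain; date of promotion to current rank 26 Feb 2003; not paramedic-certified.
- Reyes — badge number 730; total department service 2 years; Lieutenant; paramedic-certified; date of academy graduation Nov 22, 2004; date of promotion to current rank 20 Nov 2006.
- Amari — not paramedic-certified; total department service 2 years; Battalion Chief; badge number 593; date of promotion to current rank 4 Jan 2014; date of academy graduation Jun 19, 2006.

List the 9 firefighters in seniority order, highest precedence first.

Espinoza, Johansson, Novak, Ibarra, Saleh, Reyes, Quinn, Amari, Yilmaz

By date of academy graduation (earlier first): Espinoza and Johansson (both Oct 3, 2000); then Novak, Ibarra, Saleh and Reyes (each Nov 22, 2004); then Quinn, Amari and Yilmaz (each Jun 19, 2006).
Espinoza and Johansson both have total department service 20 years, so the next rule applies.
Espinoza and Johansson are each Battalion Chief, so the next rule applies.
Among Espinoza and Johansson, by badge number (lower first): Espinoza (325) before Johansson (658).
Novak, Ibarra, Saleh and Reyes all have total department service 2 years, so the next rule applies.
Among Novak, Ibarra, Saleh and Reyes, by rank: Novak (Battalion Chief) before Ibarra and Saleh (Captain) before Reyes (Lieutenant).
Among Ibarra and Saleh, by badge number (lower first): Ibarra (366) before Saleh (958).
Among Quinn, Amari and Yilmaz, by total department service (lower first): Quinn and Amari (2 years) before Yilmaz (5 years).
Quinn and Amari are each Battalion Chief, so the next rule applies.
Among Quinn and Amari, by badge number (lower first): Quinn (353) before Amari (593).
Full order: Espinoza, Johansson, Novak, Ibarra, Saleh, Reyes, Quinn, Amari, Yilmaz.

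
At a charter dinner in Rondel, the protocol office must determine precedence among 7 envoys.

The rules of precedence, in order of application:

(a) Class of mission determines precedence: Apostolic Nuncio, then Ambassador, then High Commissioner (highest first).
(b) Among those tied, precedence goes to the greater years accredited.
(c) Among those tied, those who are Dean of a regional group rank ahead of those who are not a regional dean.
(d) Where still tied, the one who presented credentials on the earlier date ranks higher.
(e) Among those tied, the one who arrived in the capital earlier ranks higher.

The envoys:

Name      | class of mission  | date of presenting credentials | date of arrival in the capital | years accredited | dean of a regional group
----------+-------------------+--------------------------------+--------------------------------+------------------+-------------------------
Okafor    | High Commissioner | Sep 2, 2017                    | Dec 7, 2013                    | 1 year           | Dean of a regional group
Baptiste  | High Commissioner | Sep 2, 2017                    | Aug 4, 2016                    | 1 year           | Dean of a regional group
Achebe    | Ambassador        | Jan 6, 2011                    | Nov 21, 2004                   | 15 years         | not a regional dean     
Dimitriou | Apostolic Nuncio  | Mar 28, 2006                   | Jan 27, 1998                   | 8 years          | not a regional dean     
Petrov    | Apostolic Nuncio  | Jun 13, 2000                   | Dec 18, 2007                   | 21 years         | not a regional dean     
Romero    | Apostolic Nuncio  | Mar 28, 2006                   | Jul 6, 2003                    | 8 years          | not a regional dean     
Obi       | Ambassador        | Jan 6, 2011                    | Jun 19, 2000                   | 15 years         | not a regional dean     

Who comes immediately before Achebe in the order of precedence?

Obi

By class of mission: Petrov, Dimitriou and Romero (Apostolic Nuncio); then Obi and Achebe (Ambassador); then Okafor and Baptiste (High Commissioner).
Among Petrov, Dimitriou and Romero, by years accredited (higher first): Petrov (21 years) before Dimitriou and Romero (8 years).
Dimitriou and Romero are each not a regional dean, so the next rule applies.
Dimitriou and Romero both have date of presenting credentials Mar 28, 2006, so the next rule applies.
Among Dimitriou and Romero, by date of arrival in the capital (earlier first): Dimitriou (Jan 27, 1998) before Romero (Jul 6, 2003).
Obi and Achebe both have years accredited 15 years, so the next rule applies.
Obi and Achebe are each not a regional dean, so the next rule applies.
Obi and Achebe both have date of presenting credentials Jan 6, 2011, so the next rule applies.
Among Obi and Achebe, by date of arrival in the capital (earlier first): Obi (Jun 19, 2000) before Achebe (Nov 21, 2004).
Okafor and Baptiste both have years accredited 1 year, so the next rule applies.
Okafor and Baptiste are each Dean of a regional group, so the next rule applies.
Okafor and Baptiste both have date of presenting credentials Sep 2, 2017, so the next rule applies.
Among Okafor and Baptiste, by date of arrival in the capital (earlier first): Okafor (Dec 7, 2013) before Baptiste (Aug 4, 2016).
Order: Petrov, Dimitriou, Romero, Obi, Achebe, Okafor, Baptiste.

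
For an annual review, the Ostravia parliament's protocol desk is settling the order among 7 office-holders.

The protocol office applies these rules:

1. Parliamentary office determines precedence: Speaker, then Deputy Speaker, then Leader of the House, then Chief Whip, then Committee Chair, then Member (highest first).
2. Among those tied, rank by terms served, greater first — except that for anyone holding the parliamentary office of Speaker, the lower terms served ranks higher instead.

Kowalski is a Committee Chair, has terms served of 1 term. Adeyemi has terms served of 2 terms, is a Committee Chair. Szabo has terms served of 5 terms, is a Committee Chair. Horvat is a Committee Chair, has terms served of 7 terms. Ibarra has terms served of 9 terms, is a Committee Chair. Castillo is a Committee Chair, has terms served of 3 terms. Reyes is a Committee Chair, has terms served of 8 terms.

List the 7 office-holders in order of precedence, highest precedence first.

By parliamentary office: Ibarra, Reyes, Horvat, Szabo, Castillo, Adeyemi and Kowalski (Committee Chair).
Among Ibarra, Reyes, Horvat, Szabo, Castillo, Adeyemi and Kowalski, by terms served (higher first): Ibarra (9 terms) before Reyes (8 terms) before Horvat (7 terms) before Szabo (5 terms) before Castillo (3 terms) before Adeyemi (2 terms) before Kowalski (1 term).
Full order: Ibarra, Reyes, Horvat, Szabo, Castillo, Adeyemi, Kowalski.

Ibarra, Reyes, Horvat, Szabo, Castillo, Adeyemi, Kowalski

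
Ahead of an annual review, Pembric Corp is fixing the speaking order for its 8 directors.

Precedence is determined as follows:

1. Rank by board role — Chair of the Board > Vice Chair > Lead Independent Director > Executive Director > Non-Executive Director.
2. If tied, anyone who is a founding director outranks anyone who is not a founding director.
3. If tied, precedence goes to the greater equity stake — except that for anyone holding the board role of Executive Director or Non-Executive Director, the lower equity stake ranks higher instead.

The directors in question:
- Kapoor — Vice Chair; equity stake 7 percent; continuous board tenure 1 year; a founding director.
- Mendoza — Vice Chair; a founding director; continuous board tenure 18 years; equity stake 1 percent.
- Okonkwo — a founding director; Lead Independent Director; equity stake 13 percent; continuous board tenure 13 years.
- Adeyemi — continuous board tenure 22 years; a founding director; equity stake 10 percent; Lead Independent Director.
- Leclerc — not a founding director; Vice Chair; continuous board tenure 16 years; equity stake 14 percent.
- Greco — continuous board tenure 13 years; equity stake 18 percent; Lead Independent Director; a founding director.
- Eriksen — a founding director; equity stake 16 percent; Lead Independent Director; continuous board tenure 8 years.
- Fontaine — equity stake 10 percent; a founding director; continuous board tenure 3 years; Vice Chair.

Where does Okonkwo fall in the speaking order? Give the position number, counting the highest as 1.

7

By board role: Fontaine, Kapoor, Mendoza and Leclerc (Vice Chair); then Greco, Eriksen, Okonkwo and Adeyemi (Lead Independent Director).
Among Fontaine, Kapoor, Mendoza and Leclerc, a founding director before not a founding director: Fontaine, Kapoor and Mendoza (a founding director) before Leclerc (not a founding director).
Among Fontaine, Kapoor and Mendoza, by equity stake (higher first): Fontaine (10 percent) before Kapoor (7 percent) before Mendoza (1 percent).
Greco, Eriksen, Okonkwo and Adeyemi are each a founding director, so the next rule applies.
Among Greco, Eriksen, Okonkwo and Adeyemi, by equity stake (higher first): Greco (18 percent) before Eriksen (16 percent) before Okonkwo (13 percent) before Adeyemi (10 percent).
Order: Fontaine, Kapoor, Mendoza, Leclerc, Greco, Eriksen, Okonkwo, Adeyemi. So position 7.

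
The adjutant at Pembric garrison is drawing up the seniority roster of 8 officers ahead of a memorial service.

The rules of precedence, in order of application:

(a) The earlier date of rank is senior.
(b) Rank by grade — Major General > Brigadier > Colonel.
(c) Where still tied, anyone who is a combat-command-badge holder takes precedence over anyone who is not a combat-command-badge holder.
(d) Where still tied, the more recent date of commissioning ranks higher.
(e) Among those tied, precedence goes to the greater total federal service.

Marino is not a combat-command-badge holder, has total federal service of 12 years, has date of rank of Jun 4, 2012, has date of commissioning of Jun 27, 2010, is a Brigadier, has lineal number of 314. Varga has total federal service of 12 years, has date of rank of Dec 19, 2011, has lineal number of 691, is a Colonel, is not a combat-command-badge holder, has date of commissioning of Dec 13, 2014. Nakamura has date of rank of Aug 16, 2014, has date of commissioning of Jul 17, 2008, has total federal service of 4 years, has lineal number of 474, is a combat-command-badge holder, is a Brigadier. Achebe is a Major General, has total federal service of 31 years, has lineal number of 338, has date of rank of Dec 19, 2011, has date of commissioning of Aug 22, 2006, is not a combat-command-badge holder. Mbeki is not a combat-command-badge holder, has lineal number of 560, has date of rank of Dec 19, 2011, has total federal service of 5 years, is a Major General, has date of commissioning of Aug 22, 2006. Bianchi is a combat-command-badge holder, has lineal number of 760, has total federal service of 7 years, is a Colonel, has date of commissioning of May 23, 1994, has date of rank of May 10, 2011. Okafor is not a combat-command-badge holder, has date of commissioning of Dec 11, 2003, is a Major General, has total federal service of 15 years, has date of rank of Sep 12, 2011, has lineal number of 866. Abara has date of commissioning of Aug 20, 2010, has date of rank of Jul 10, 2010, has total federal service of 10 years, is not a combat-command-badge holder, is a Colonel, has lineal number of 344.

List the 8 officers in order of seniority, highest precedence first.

Abara, Bianchi, Okafor, Achebe, Mbeki, Varga, Marino, Nakamura

By date of rank (earlier first): Abara (Jul 10, 2010); then Bianchi (May 10, 2011); then Okafor (Sep 12, 2011); then Achebe, Mbeki and Varga (each Dec 19, 2011); then Marino (Jun 4, 2012); then Nakamura (Aug 16, 2014).
Among Achebe, Mbeki and Varga, by grade: Achebe and Mbeki (Major General) before Varga (Colonel).
Achebe and Mbeki are each not a combat-command-badge holder, so the next rule applies.
Achebe and Mbeki both have date of commissioning Aug 22, 2006, so the next rule applies.
Among Achebe and Mbeki, by total federal service (higher first): Achebe (31 years) before Mbeki (5 years).
Full order: Abara, Bianchi, Okafor, Achebe, Mbeki, Varga, Marino, Nakamura.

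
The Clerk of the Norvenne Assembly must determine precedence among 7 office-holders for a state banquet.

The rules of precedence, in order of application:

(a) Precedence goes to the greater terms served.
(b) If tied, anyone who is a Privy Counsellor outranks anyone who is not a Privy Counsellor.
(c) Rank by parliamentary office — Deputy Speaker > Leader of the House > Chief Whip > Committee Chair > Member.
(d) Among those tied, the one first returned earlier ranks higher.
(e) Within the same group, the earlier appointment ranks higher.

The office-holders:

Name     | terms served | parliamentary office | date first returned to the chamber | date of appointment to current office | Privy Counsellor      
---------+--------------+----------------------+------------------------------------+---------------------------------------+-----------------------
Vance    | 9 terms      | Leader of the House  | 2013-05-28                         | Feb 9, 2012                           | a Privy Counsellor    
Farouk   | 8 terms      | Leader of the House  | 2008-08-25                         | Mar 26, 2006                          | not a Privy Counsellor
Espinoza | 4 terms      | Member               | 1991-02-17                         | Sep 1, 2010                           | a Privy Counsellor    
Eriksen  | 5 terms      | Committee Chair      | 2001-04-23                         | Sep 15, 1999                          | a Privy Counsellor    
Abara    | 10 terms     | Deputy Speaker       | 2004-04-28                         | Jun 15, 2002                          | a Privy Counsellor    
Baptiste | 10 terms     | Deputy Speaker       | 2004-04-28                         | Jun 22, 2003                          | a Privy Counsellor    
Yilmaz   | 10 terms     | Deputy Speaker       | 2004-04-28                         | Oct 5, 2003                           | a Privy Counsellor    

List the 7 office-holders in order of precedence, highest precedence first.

By terms served (higher first): Abara, Baptiste and Yilmaz (each 10 terms); then Vance (9 terms); then Farouk (8 terms); then Eriksen (5 terms); then Espinoza (4 terms).
Abara, Baptiste and Yilmaz are each a Privy Counsellor, so the next rule applies.
Abara, Baptiste and Yilmaz are each Deputy Speaker, so the next rule applies.
Abara, Baptiste and Yilmaz all have date first returned to the chamber 2004-04-28, so the next rule applies.
Among Abara, Baptiste and Yilmaz, by date of appointment to current office (earlier first): Abara (Jun 15, 2002) before Baptiste (Jun 22, 2003) before Yilmaz (Oct 5, 2003).
Full order: Abara, Baptiste, Yilmaz, Vance, Farouk, Eriksen, Espinoza.

Abara, Baptiste, Yilmaz, Vance, Farouk, Eriksen, Espinoza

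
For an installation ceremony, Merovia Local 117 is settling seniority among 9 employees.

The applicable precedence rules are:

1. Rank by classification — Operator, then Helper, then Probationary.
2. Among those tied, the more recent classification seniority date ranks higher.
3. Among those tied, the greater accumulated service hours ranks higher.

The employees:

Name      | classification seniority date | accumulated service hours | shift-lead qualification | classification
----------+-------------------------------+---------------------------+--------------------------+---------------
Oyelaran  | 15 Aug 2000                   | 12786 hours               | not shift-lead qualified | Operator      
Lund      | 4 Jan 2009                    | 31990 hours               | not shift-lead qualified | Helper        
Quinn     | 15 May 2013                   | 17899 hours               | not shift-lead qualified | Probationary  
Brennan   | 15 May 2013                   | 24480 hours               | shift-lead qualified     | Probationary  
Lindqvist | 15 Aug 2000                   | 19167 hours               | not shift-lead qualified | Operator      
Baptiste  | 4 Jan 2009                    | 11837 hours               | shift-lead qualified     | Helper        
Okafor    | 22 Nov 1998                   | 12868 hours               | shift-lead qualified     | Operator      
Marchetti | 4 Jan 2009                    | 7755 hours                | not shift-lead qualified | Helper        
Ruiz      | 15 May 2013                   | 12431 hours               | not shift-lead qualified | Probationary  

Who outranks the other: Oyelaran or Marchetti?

Oyelaran

By classification: Lindqvist, Oyelaran and Okafor (Operator); then Lund, Baptiste and Marchetti (Helper); then Brennan, Quinn and Ruiz (Probationary).
Among Lindqvist, Oyelaran and Okafor, by classification seniority date (later first): Lindqvist and Oyelaran (15 Aug 2000) before Okafor (22 Nov 1998).
Among Lindqvist and Oyelaran, by accumulated service hours (higher first): Lindqvist (19167 hours) before Oyelaran (12786 hours).
Lund, Baptiste and Marchetti all have classification seniority date 4 Jan 2009, so the next rule applies.
Among Lund, Baptiste and Marchetti, by accumulated service hours (higher first): Lund (31990 hours) before Baptiste (11837 hours) before Marchetti (7755 hours).
Brennan, Quinn and Ruiz all have classification seniority date 15 May 2013, so the next rule applies.
Among Brennan, Quinn and Ruiz, by accumulated service hours (higher first): Brennan (24480 hours) before Quinn (17899 hours) before Ruiz (12431 hours).
So Oyelaran takes precedence.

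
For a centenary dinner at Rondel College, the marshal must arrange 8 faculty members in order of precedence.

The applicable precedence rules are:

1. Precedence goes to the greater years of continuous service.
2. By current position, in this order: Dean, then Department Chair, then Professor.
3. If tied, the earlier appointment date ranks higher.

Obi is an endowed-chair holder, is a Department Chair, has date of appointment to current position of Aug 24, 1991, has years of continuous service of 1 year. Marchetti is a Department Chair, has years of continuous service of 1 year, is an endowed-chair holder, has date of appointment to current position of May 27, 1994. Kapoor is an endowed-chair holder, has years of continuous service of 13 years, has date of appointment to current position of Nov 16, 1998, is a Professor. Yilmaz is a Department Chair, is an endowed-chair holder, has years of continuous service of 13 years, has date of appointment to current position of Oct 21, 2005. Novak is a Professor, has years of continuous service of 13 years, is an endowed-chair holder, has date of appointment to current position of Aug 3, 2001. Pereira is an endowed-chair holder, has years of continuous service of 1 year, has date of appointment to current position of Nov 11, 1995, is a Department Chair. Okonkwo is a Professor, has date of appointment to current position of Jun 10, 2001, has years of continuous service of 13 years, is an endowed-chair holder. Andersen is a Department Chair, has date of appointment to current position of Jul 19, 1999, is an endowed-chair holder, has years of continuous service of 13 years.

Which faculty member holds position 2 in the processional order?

Yilmaz

By years of continuous service (higher first): Andersen, Yilmaz, Kapoor, Okonkwo and Novak (each 13 years); then Obi, Marchetti and Pereira (each 1 year).
Among Andersen, Yilmaz, Kapoor, Okonkwo and Novak, by current position: Andersen and Yilmaz (Department Chair) before Kapoor, Okonkwo and Novak (Professor).
Among Andersen and Yilmaz, by date of appointment to current position (earlier first): Andersen (Jul 19, 1999) before Yilmaz (Oct 21, 2005).
Among Kapoor, Okonkwo and Novak, by date of appointment to current position (earlier first): Kapoor (Nov 16, 1998) before Okonkwo (Jun 10, 2001) before Novak (Aug 3, 2001).
Obi, Marchetti and Pereira are each Department Chair, so the next rule applies.
Among Obi, Marchetti and Pereira, by date of appointment to current position (earlier first): Obi (Aug 24, 1991) before Marchetti (May 27, 1994) before Pereira (Nov 11, 1995).
Order: Andersen, Yilmaz, Kapoor, Okonkwo, Novak, Obi, Marchetti, Pereira.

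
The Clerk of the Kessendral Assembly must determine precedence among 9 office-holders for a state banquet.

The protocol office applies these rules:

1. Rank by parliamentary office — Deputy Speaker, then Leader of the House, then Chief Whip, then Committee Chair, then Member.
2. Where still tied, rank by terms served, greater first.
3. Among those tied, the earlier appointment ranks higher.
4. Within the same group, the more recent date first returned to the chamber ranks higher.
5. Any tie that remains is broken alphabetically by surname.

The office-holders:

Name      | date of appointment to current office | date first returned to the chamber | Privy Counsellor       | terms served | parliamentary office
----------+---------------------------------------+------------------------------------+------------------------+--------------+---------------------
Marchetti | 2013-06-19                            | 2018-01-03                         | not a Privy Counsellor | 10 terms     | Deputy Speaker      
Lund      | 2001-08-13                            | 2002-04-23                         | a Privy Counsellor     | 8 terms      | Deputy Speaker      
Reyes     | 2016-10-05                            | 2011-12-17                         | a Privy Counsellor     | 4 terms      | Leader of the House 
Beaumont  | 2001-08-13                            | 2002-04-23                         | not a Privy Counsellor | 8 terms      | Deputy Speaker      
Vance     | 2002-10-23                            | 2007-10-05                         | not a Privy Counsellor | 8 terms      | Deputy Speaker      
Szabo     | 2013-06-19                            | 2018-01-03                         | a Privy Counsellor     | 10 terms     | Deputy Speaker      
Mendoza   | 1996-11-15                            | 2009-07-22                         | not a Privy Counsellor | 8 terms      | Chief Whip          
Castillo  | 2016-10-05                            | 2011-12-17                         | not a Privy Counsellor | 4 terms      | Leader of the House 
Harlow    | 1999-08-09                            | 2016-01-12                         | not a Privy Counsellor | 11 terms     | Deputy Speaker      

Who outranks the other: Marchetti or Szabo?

Marchetti

By parliamentary office: Harlow, Marchetti, Szabo, Beaumont, Lund and Vance (Deputy Speaker); then Castillo and Reyes (Leader of the House); then Mendoza (Chief Whip).
Among Harlow, Marchetti, Szabo, Beaumont, Lund and Vance, by terms served (higher first): Harlow (11 terms) before Marchetti and Szabo (10 terms) before Beaumont, Lund and Vance (8 terms).
Marchetti and Szabo both have date of appointment to current office 2013-06-19, so the next rule applies.
Marchetti and Szabo both have date first returned to the chamber 2018-01-03, so the next rule applies.
Among Marchetti and Szabo, alphabetically by surname: Marchetti before Szabo.
Among Beaumont, Lund and Vance, by date of appointment to current office (earlier first): Beaumont and Lund (2001-08-13) before Vance (2002-10-23).
Beaumont and Lund both have date first returned to the chamber 2002-04-23, so the next rule applies.
Among Beaumont and Lund, alphabetically by surname: Beaumont before Lund.
Castillo and Reyes both have terms served 4 terms, so the next rule applies.
Castillo and Reyes both have date of appointment to current office 2016-10-05, so the next rule applies.
Castillo and Reyes both have date first returned to the chamber 2011-12-17, so the next rule applies.
Among Castillo and Reyes, alphabetically by surname: Castillo before Reyes.
So Marchetti takes precedence.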